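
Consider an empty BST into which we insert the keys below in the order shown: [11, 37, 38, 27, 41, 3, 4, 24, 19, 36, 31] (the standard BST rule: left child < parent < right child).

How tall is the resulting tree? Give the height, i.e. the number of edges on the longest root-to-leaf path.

4

Resulting structure (node: left, right):
  11: L=3, R=37
  37: L=27, R=38
  38: L=–, R=41
  27: L=24, R=36
  41: L=–, R=–
  3: L=–, R=4
  4: L=–, R=–
  24: L=19, R=–
  19: L=–, R=–
  36: L=31, R=–
  31: L=–, R=–

The deepest node is 19 at depth 4.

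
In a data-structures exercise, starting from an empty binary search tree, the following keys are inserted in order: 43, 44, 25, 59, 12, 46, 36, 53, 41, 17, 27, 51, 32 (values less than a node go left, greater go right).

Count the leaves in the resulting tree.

43: root
44: right child of 43 (depth 1)
25: left child of 43 (depth 1)
59: right child of 44 (depth 2)
12: left child of 25 (depth 2)
46: left child of 59 (depth 3)
36: right child of 25 (depth 2)
53: right child of 46 (depth 4)
41: right child of 36 (depth 3)
17: right child of 12 (depth 3)
27: left child of 36 (depth 3)
51: left child of 53 (depth 5)
32: right child of 27 (depth 4)

Leaves: 17, 32, 41, 51 — 4 in total.

4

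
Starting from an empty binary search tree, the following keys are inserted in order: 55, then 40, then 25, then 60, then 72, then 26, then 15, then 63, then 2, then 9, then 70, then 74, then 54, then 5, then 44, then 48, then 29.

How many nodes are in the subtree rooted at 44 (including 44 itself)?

2

Insert 55: tree is empty, so 55 becomes the root.
Insert 40: 40 < 55 → go left. Place as left child of 55.
Insert 25: 25 < 55 → go left; 25 < 40 → go left. Place as left child of 40.
Insert 60: 60 > 55 → go right. Place as right child of 55.
Insert 72: 72 > 55 → go right; 72 > 60 → go right. Place as right child of 60.
Insert 26: 26 < 55 → go left; 26 < 40 → go left; 26 > 25 → go right. Place as right child of 25.
Insert 15: 15 < 55 → go left; 15 < 40 → go left; 15 < 25 → go left. Place as left child of 25.
Insert 63: 63 > 55 → go right; 63 > 60 → go right; 63 < 72 → go left. Place as left child of 72.
Insert 2: 2 < 55 → go left; 2 < 40 → go left; 2 < 25 → go left; 2 < 15 → go left. Place as left child of 15.
Insert 9: 9 < 55 → go left; 9 < 40 → go left; 9 < 25 → go left; 9 < 15 → go left; 9 > 2 → go right. Place as right child of 2.
Insert 70: 70 > 55 → go right; 70 > 60 → go right; 70 < 72 → go left; 70 > 63 → go right. Place as right child of 63.
Insert 74: 74 > 55 → go right; 74 > 60 → go right; 74 > 72 → go right. Place as right child of 72.
Insert 54: 54 < 55 → go left; 54 > 40 → go right. Place as right child of 40.
Insert 5: 5 < 55 → go left; 5 < 40 → go left; 5 < 25 → go left; 5 < 15 → go left; 5 > 2 → go right; 5 < 9 → go left. Place as left child of 9.
Insert 44: 44 < 55 → go left; 44 > 40 → go right; 44 < 54 → go left. Place as left child of 54.
Insert 48: 48 < 55 → go left; 48 > 40 → go right; 48 < 54 → go left; 48 > 44 → go right. Place as right child of 44.
Insert 29: 29 < 55 → go left; 29 < 40 → go left; 29 > 25 → go right; 29 > 26 → go right. Place as right child of 26.

Subtree rooted at 44 contains: 44, 48 — 2 nodes.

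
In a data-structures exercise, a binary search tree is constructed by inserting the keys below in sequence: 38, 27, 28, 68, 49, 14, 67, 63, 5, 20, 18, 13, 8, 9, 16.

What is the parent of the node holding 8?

38: root
27: left child of 38 (depth 1)
28: right child of 27 (depth 2)
68: right child of 38 (depth 1)
49: left child of 68 (depth 2)
14: left child of 27 (depth 2)
67: right child of 49 (depth 3)
63: left child of 67 (depth 4)
5: left child of 14 (depth 3)
20: right child of 14 (depth 3)
18: left child of 20 (depth 4)
13: right child of 5 (depth 4)
8: left child of 13 (depth 5)
9: right child of 8 (depth 6)
16: left child of 18 (depth 5)

13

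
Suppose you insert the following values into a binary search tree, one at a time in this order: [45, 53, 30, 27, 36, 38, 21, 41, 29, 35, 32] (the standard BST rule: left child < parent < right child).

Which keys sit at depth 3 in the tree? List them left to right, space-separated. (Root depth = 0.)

Insert 45: tree is empty, so 45 becomes the root.
Insert 53: 53 > 45 → go right. Place as right child of 45.
Insert 30: 30 < 45 → go left. Place as left child of 45.
Insert 27: 27 < 45 → go left; 27 < 30 → go left. Place as left child of 30.
Insert 36: 36 < 45 → go left; 36 > 30 → go right. Place as right child of 30.
Insert 38: 38 < 45 → go left; 38 > 30 → go right; 38 > 36 → go right. Place as right child of 36.
Insert 21: 21 < 45 → go left; 21 < 30 → go left; 21 < 27 → go left. Place as left child of 27.
Insert 41: 41 < 45 → go left; 41 > 30 → go right; 41 > 36 → go right; 41 > 38 → go right. Place as right child of 38.
Insert 29: 29 < 45 → go left; 29 < 30 → go left; 29 > 27 → go right. Place as right child of 27.
Insert 35: 35 < 45 → go left; 35 > 30 → go right; 35 < 36 → go left. Place as left child of 36.
Insert 32: 32 < 45 → go left; 32 > 30 → go right; 32 < 36 → go left; 32 < 35 → go left. Place as left child of 35.

21 29 35 38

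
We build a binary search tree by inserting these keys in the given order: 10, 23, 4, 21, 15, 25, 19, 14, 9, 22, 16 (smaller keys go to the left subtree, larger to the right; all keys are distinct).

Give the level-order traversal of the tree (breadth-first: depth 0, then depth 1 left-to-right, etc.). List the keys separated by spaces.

10 4 23 9 21 25 15 22 14 19 16

Insert 10: tree is empty, so 10 becomes the root.
Insert 23: 23 > 10 → go right. Place as right child of 10.
Insert 4: 4 < 10 → go left. Place as left child of 10.
Insert 21: 21 > 10 → go right; 21 < 23 → go left. Place as left child of 23.
Insert 15: 15 > 10 → go right; 15 < 23 → go left; 15 < 21 → go left. Place as left child of 21.
Insert 25: 25 > 10 → go right; 25 > 23 → go right. Place as right child of 23.
Insert 19: 19 > 10 → go right; 19 < 23 → go left; 19 < 21 → go left; 19 > 15 → go right. Place as right child of 15.
Insert 14: 14 > 10 → go right; 14 < 23 → go left; 14 < 21 → go left; 14 < 15 → go left. Place as left child of 15.
Insert 9: 9 < 10 → go left; 9 > 4 → go right. Place as right child of 4.
Insert 22: 22 > 10 → go right; 22 < 23 → go left; 22 > 21 → go right. Place as right child of 21.
Insert 16: 16 > 10 → go right; 16 < 23 → go left; 16 < 21 → go left; 16 > 15 → go right; 16 < 19 → go left. Place as left child of 19.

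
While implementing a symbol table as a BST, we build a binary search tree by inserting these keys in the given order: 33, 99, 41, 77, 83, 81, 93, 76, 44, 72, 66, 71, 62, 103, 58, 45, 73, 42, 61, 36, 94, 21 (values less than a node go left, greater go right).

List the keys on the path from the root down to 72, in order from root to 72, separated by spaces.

Insert 33: tree is empty, so 33 becomes the root.
Insert 99: 99 > 33 → go right. Place as right child of 33.
Insert 41: 41 > 33 → go right; 41 < 99 → go left. Place as left child of 99.
Insert 77: 77 > 33 → go right; 77 < 99 → go left; 77 > 41 → go right. Place as right child of 41.
Insert 83: 83 > 33 → go right; 83 < 99 → go left; 83 > 41 → go right; 83 > 77 → go right. Place as right child of 77.
Insert 81: 81 > 33 → go right; 81 < 99 → go left; 81 > 41 → go right; 81 > 77 → go right; 81 < 83 → go left. Place as left child of 83.
Insert 93: 93 > 33 → go right; 93 < 99 → go left; 93 > 41 → go right; 93 > 77 → go right; 93 > 83 → go right. Place as right child of 83.
Insert 76: 76 > 33 → go right; 76 < 99 → go left; 76 > 41 → go right; 76 < 77 → go left. Place as left child of 77.
Insert 44: 44 > 33 → go right; 44 < 99 → go left; 44 > 41 → go right; 44 < 77 → go left; 44 < 76 → go left. Place as left child of 76.
Insert 72: 72 > 33 → go right; 72 < 99 → go left; 72 > 41 → go right; 72 < 77 → go left; 72 < 76 → go left; 72 > 44 → go right. Place as right child of 44.
Insert 66: 66 > 33 → go right; 66 < 99 → go left; 66 > 41 → go right; 66 < 77 → go left; 66 < 76 → go left; 66 > 44 → go right; 66 < 72 → go left. Place as left child of 72.
Insert 71: 71 > 33 → go right; 71 < 99 → go left; 71 > 41 → go right; 71 < 77 → go left; 71 < 76 → go left; 71 > 44 → go right; 71 < 72 → go left; 71 > 66 → go right. Place as right child of 66.
Insert 62: 62 > 33 → go right; 62 < 99 → go left; 62 > 41 → go right; 62 < 77 → go left; 62 < 76 → go left; 62 > 44 → go right; 62 < 72 → go left; 62 < 66 → go left. Place as left child of 66.
Insert 103: 103 > 33 → go right; 103 > 99 → go right. Place as right child of 99.
Insert 58: 58 > 33 → go right; 58 < 99 → go left; 58 > 41 → go right; 58 < 77 → go left; 58 < 76 → go left; 58 > 44 → go right; 58 < 72 → go left; 58 < 66 → go left; 58 < 62 → go left. Place as left child of 62.
Insert 45: 45 > 33 → go right; 45 < 99 → go left; 45 > 41 → go right; 45 < 77 → go left; 45 < 76 → go left; 45 > 44 → go right; 45 < 72 → go left; 45 < 66 → go left; 45 < 62 → go left; 45 < 58 → go left. Place as left child of 58.
Insert 73: 73 > 33 → go right; 73 < 99 → go left; 73 > 41 → go right; 73 < 77 → go left; 73 < 76 → go left; 73 > 44 → go right; 73 > 72 → go right. Place as right child of 72.
Insert 42: 42 > 33 → go right; 42 < 99 → go left; 42 > 41 → go right; 42 < 77 → go left; 42 < 76 → go left; 42 < 44 → go left. Place as left child of 44.
Insert 61: 61 > 33 → go right; 61 < 99 → go left; 61 > 41 → go right; 61 < 77 → go left; 61 < 76 → go left; 61 > 44 → go right; 61 < 72 → go left; 61 < 66 → go left; 61 < 62 → go left; 61 > 58 → go right. Place as right child of 58.
Insert 36: 36 > 33 → go right; 36 < 99 → go left; 36 < 41 → go left. Place as left child of 41.
Insert 94: 94 > 33 → go right; 94 < 99 → go left; 94 > 41 → go right; 94 > 77 → go right; 94 > 83 → go right; 94 > 93 → go right. Place as right child of 93.
Insert 21: 21 < 33 → go left. Place as left child of 33.

33 99 41 77 76 44 72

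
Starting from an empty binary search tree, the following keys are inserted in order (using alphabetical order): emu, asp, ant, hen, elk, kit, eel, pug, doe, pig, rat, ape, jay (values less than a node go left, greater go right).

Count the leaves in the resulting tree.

5

emu: root
asp: left child of emu (depth 1)
ant: left child of asp (depth 2)
hen: right child of emu (depth 1)
elk: right child of asp (depth 2)
kit: right child of hen (depth 2)
eel: left child of elk (depth 3)
pug: right child of kit (depth 3)
doe: left child of eel (depth 4)
pig: left child of pug (depth 4)
rat: right child of pug (depth 4)
ape: right child of ant (depth 3)
jay: left child of kit (depth 3)

Leaves: ape, doe, jay, pig, rat — 5 in total.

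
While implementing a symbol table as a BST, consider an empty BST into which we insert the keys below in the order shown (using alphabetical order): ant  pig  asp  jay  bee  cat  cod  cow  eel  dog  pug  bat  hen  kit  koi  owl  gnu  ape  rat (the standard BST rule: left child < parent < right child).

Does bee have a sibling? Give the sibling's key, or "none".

kit

Resulting structure (node: left, right):
  ant: L=–, R=pig
  pig: L=asp, R=pug
  asp: L=ape, R=jay
  jay: L=bee, R=kit
  bee: L=bat, R=cat
  cat: L=–, R=cod
  cod: L=–, R=cow
  cow: L=–, R=eel
  eel: L=dog, R=hen
  dog: L=–, R=–
  pug: L=–, R=rat
  bat: L=–, R=–
  hen: L=gnu, R=–
  kit: L=–, R=koi
  koi: L=–, R=owl
  owl: L=–, R=–
  gnu: L=–, R=–
  ape: L=–, R=–
  rat: L=–, R=–

bee's parent is jay; the other child of jay is kit.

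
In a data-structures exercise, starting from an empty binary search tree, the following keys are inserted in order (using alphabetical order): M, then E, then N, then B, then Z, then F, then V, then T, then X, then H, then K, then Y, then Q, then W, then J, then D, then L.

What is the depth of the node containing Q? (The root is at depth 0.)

M: root
E: left child of M (depth 1)
N: right child of M (depth 1)
B: left child of E (depth 2)
Z: right child of N (depth 2)
F: right child of E (depth 2)
V: left child of Z (depth 3)
T: left child of V (depth 4)
X: right child of V (depth 4)
H: right child of F (depth 3)
K: right child of H (depth 4)
Y: right child of X (depth 5)
Q: left child of T (depth 5)
W: left child of X (depth 5)
J: left child of K (depth 5)
D: right child of B (depth 3)
L: right child of K (depth 5)

Path to Q: M → N → Z → V → T → Q, which is 5 edges.

5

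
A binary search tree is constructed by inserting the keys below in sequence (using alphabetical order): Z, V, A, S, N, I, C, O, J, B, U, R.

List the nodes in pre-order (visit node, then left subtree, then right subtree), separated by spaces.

Z V A S N I C B J O R U

Z: root
V: left child of Z (depth 1)
A: left child of V (depth 2)
S: right child of A (depth 3)
N: left child of S (depth 4)
I: left child of N (depth 5)
C: left child of I (depth 6)
O: right child of N (depth 5)
J: right child of I (depth 6)
B: left child of C (depth 7)
U: right child of S (depth 4)
R: right child of O (depth 6)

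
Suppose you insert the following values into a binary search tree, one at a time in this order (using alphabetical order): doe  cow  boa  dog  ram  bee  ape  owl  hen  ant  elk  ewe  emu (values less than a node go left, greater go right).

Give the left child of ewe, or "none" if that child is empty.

doe: root
cow: left child of doe (depth 1)
boa: left child of cow (depth 2)
dog: right child of doe (depth 1)
ram: right child of dog (depth 2)
bee: left child of boa (depth 3)
ape: left child of bee (depth 4)
owl: left child of ram (depth 3)
hen: left child of owl (depth 4)
ant: left child of ape (depth 5)
elk: left child of hen (depth 5)
ewe: right child of elk (depth 6)
emu: left child of ewe (depth 7)

emu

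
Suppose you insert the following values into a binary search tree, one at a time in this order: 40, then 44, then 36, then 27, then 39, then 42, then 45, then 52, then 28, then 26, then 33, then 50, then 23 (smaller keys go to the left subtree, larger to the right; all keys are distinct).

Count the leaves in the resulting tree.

40: root
44: right child of 40 (depth 1)
36: left child of 40 (depth 1)
27: left child of 36 (depth 2)
39: right child of 36 (depth 2)
42: left child of 44 (depth 2)
45: right child of 44 (depth 2)
52: right child of 45 (depth 3)
28: right child of 27 (depth 3)
26: left child of 27 (depth 3)
33: right child of 28 (depth 4)
50: left child of 52 (depth 4)
23: left child of 26 (depth 4)

Leaves: 23, 33, 39, 42, 50 — 5 in total.

5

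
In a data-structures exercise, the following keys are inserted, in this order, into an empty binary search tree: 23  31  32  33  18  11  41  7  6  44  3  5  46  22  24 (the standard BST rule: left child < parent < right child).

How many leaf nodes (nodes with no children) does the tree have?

Resulting structure (node: left, right):
  23: L=18, R=31
  31: L=24, R=32
  32: L=–, R=33
  33: L=–, R=41
  18: L=11, R=22
  11: L=7, R=–
  41: L=–, R=44
  7: L=6, R=–
  6: L=3, R=–
  44: L=–, R=46
  3: L=–, R=5
  5: L=–, R=–
  46: L=–, R=–
  22: L=–, R=–
  24: L=–, R=–

Leaves: 5, 22, 24, 46 — 4 in total.

4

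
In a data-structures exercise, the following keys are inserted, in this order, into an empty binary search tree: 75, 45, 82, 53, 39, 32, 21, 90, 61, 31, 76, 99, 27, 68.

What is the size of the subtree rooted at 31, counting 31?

75: root
45: left child of 75 (depth 1)
82: right child of 75 (depth 1)
53: right child of 45 (depth 2)
39: left child of 45 (depth 2)
32: left child of 39 (depth 3)
21: left child of 32 (depth 4)
90: right child of 82 (depth 2)
61: right child of 53 (depth 3)
31: right child of 21 (depth 5)
76: left child of 82 (depth 2)
99: right child of 90 (depth 3)
27: left child of 31 (depth 6)
68: right child of 61 (depth 4)

Subtree rooted at 31 contains: 31, 27 — 2 nodes.

2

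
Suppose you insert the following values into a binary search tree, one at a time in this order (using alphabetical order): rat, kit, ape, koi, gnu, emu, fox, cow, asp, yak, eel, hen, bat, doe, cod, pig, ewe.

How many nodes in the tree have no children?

Insert rat: tree is empty, so rat becomes the root.
Insert kit: kit < rat → go left. Place as left child of rat.
Insert ape: ape < rat → go left; ape < kit → go left. Place as left child of kit.
Insert koi: koi < rat → go left; koi > kit → go right. Place as right child of kit.
Insert gnu: gnu < rat → go left; gnu < kit → go left; gnu > ape → go right. Place as right child of ape.
Insert emu: emu < rat → go left; emu < kit → go left; emu > ape → go right; emu < gnu → go left. Place as left child of gnu.
Insert fox: fox < rat → go left; fox < kit → go left; fox > ape → go right; fox < gnu → go left; fox > emu → go right. Place as right child of emu.
Insert cow: cow < rat → go left; cow < kit → go left; cow > ape → go right; cow < gnu → go left; cow < emu → go left. Place as left child of emu.
Insert asp: asp < rat → go left; asp < kit → go left; asp > ape → go right; asp < gnu → go left; asp < emu → go left; asp < cow → go left. Place as left child of cow.
Insert yak: yak > rat → go right. Place as right child of rat.
Insert eel: eel < rat → go left; eel < kit → go left; eel > ape → go right; eel < gnu → go left; eel < emu → go left; eel > cow → go right. Place as right child of cow.
Insert hen: hen < rat → go left; hen < kit → go left; hen > ape → go right; hen > gnu → go right. Place as right child of gnu.
Insert bat: bat < rat → go left; bat < kit → go left; bat > ape → go right; bat < gnu → go left; bat < emu → go left; bat < cow → go left; bat > asp → go right. Place as right child of asp.
Insert doe: doe < rat → go left; doe < kit → go left; doe > ape → go right; doe < gnu → go left; doe < emu → go left; doe > cow → go right; doe < eel → go left. Place as left child of eel.
Insert cod: cod < rat → go left; cod < kit → go left; cod > ape → go right; cod < gnu → go left; cod < emu → go left; cod < cow → go left; cod > asp → go right; cod > bat → go right. Place as right child of bat.
Insert pig: pig < rat → go left; pig > kit → go right; pig > koi → go right. Place as right child of koi.
Insert ewe: ewe < rat → go left; ewe < kit → go left; ewe > ape → go right; ewe < gnu → go left; ewe > emu → go right; ewe < fox → go left. Place as left child of fox.

Leaves: cod, doe, ewe, hen, pig, yak — 6 in total.

6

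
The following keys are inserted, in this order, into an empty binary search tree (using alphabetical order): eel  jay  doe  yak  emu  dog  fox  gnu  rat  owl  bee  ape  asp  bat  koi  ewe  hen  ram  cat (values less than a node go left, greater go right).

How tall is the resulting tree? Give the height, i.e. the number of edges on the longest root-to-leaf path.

Insert eel: tree is empty, so eel becomes the root.
Insert jay: jay > eel → go right. Place as right child of eel.
Insert doe: doe < eel → go left. Place as left child of eel.
Insert yak: yak > eel → go right; yak > jay → go right. Place as right child of jay.
Insert emu: emu > eel → go right; emu < jay → go left. Place as left child of jay.
Insert dog: dog < eel → go left; dog > doe → go right. Place as right child of doe.
Insert fox: fox > eel → go right; fox < jay → go left; fox > emu → go right. Place as right child of emu.
Insert gnu: gnu > eel → go right; gnu < jay → go left; gnu > emu → go right; gnu > fox → go right. Place as right child of fox.
Insert rat: rat > eel → go right; rat > jay → go right; rat < yak → go left. Place as left child of yak.
Insert owl: owl > eel → go right; owl > jay → go right; owl < yak → go left; owl < rat → go left. Place as left child of rat.
Insert bee: bee < eel → go left; bee < doe → go left. Place as left child of doe.
Insert ape: ape < eel → go left; ape < doe → go left; ape < bee → go left. Place as left child of bee.
Insert asp: asp < eel → go left; asp < doe → go left; asp < bee → go left; asp > ape → go right. Place as right child of ape.
Insert bat: bat < eel → go left; bat < doe → go left; bat < bee → go left; bat > ape → go right; bat > asp → go right. Place as right child of asp.
Insert koi: koi > eel → go right; koi > jay → go right; koi < yak → go left; koi < rat → go left; koi < owl → go left. Place as left child of owl.
Insert ewe: ewe > eel → go right; ewe < jay → go left; ewe > emu → go right; ewe < fox → go left. Place as left child of fox.
Insert hen: hen > eel → go right; hen < jay → go left; hen > emu → go right; hen > fox → go right; hen > gnu → go right. Place as right child of gnu.
Insert ram: ram > eel → go right; ram > jay → go right; ram < yak → go left; ram < rat → go left; ram > owl → go right. Place as right child of owl.
Insert cat: cat < eel → go left; cat < doe → go left; cat > bee → go right. Place as right child of bee.

The deepest node is bat at depth 5.

5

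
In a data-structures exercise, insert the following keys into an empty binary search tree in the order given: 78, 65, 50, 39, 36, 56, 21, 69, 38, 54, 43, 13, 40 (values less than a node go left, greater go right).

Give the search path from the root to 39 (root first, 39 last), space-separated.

78 65 50 39

Resulting structure (node: left, right):
  78: L=65, R=–
  65: L=50, R=69
  50: L=39, R=56
  39: L=36, R=43
  36: L=21, R=38
  56: L=54, R=–
  21: L=13, R=–
  69: L=–, R=–
  38: L=–, R=–
  54: L=–, R=–
  43: L=40, R=–
  13: L=–, R=–
  40: L=–, R=–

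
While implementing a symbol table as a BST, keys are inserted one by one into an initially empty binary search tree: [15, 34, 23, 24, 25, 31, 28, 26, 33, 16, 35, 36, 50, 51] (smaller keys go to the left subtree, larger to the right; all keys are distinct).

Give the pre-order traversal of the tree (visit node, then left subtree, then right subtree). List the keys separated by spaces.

Insert 15: tree is empty, so 15 becomes the root.
Insert 34: 34 > 15 → go right. Place as right child of 15.
Insert 23: 23 > 15 → go right; 23 < 34 → go left. Place as left child of 34.
Insert 24: 24 > 15 → go right; 24 < 34 → go left; 24 > 23 → go right. Place as right child of 23.
Insert 25: 25 > 15 → go right; 25 < 34 → go left; 25 > 23 → go right; 25 > 24 → go right. Place as right child of 24.
Insert 31: 31 > 15 → go right; 31 < 34 → go left; 31 > 23 → go right; 31 > 24 → go right; 31 > 25 → go right. Place as right child of 25.
Insert 28: 28 > 15 → go right; 28 < 34 → go left; 28 > 23 → go right; 28 > 24 → go right; 28 > 25 → go right; 28 < 31 → go left. Place as left child of 31.
Insert 26: 26 > 15 → go right; 26 < 34 → go left; 26 > 23 → go right; 26 > 24 → go right; 26 > 25 → go right; 26 < 31 → go left; 26 < 28 → go left. Place as left child of 28.
Insert 33: 33 > 15 → go right; 33 < 34 → go left; 33 > 23 → go right; 33 > 24 → go right; 33 > 25 → go right; 33 > 31 → go right. Place as right child of 31.
Insert 16: 16 > 15 → go right; 16 < 34 → go left; 16 < 23 → go left. Place as left child of 23.
Insert 35: 35 > 15 → go right; 35 > 34 → go right. Place as right child of 34.
Insert 36: 36 > 15 → go right; 36 > 34 → go right; 36 > 35 → go right. Place as right child of 35.
Insert 50: 50 > 15 → go right; 50 > 34 → go right; 50 > 35 → go right; 50 > 36 → go right. Place as right child of 36.
Insert 51: 51 > 15 → go right; 51 > 34 → go right; 51 > 35 → go right; 51 > 36 → go right; 51 > 50 → go right. Place as right child of 50.

15 34 23 16 24 25 31 28 26 33 35 36 50 51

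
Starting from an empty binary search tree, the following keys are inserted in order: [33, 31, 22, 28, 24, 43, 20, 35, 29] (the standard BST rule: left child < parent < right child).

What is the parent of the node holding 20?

22

Resulting structure (node: left, right):
  33: L=31, R=43
  31: L=22, R=–
  22: L=20, R=28
  28: L=24, R=29
  24: L=–, R=–
  43: L=35, R=–
  20: L=–, R=–
  35: L=–, R=–
  29: L=–, R=–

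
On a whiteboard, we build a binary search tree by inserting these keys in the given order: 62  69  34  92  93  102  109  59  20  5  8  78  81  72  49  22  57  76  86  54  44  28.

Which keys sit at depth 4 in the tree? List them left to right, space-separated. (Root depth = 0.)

62: root
69: right child of 62 (depth 1)
34: left child of 62 (depth 1)
92: right child of 69 (depth 2)
93: right child of 92 (depth 3)
102: right child of 93 (depth 4)
109: right child of 102 (depth 5)
59: right child of 34 (depth 2)
20: left child of 34 (depth 2)
5: left child of 20 (depth 3)
8: right child of 5 (depth 4)
78: left child of 92 (depth 3)
81: right child of 78 (depth 4)
72: left child of 78 (depth 4)
49: left child of 59 (depth 3)
22: right child of 20 (depth 3)
57: right child of 49 (depth 4)
76: right child of 72 (depth 5)
86: right child of 81 (depth 5)
54: left child of 57 (depth 5)
44: left child of 49 (depth 4)
28: right child of 22 (depth 4)

8 28 44 57 72 81 102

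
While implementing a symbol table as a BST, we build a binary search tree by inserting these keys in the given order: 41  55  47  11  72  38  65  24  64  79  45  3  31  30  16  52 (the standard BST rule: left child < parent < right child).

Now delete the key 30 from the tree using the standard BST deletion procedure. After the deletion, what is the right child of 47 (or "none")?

41: root
55: right child of 41 (depth 1)
47: left child of 55 (depth 2)
11: left child of 41 (depth 1)
72: right child of 55 (depth 2)
38: right child of 11 (depth 2)
65: left child of 72 (depth 3)
24: left child of 38 (depth 3)
64: left child of 65 (depth 4)
79: right child of 72 (depth 3)
45: left child of 47 (depth 3)
3: left child of 11 (depth 2)
31: right child of 24 (depth 4)
30: left child of 31 (depth 5)
16: left child of 24 (depth 4)
52: right child of 47 (depth 3)

Delete 30 (at most one child — splice it out).
After deletion, 47's right child: 52.

52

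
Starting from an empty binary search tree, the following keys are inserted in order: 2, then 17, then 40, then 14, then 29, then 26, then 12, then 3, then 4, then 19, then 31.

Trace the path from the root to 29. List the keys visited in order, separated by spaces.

2: root
17: right child of 2 (depth 1)
40: right child of 17 (depth 2)
14: left child of 17 (depth 2)
29: left child of 40 (depth 3)
26: left child of 29 (depth 4)
12: left child of 14 (depth 3)
3: left child of 12 (depth 4)
4: right child of 3 (depth 5)
19: left child of 26 (depth 5)
31: right child of 29 (depth 4)

2 17 40 29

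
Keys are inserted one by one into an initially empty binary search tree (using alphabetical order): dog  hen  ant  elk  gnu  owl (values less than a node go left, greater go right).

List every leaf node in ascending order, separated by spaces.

Resulting structure (node: left, right):
  dog: L=ant, R=hen
  hen: L=elk, R=owl
  ant: L=–, R=–
  elk: L=–, R=gnu
  gnu: L=–, R=–
  owl: L=–, R=–

ant gnu owl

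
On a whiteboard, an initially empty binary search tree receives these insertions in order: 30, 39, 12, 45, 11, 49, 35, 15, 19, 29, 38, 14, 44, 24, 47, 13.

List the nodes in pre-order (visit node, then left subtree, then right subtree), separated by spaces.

30 12 11 15 14 13 19 29 24 39 35 38 45 44 49 47

Resulting structure (node: left, right):
  30: L=12, R=39
  39: L=35, R=45
  12: L=11, R=15
  45: L=44, R=49
  11: L=–, R=–
  49: L=47, R=–
  35: L=–, R=38
  15: L=14, R=19
  19: L=–, R=29
  29: L=24, R=–
  38: L=–, R=–
  14: L=13, R=–
  44: L=–, R=–
  24: L=–, R=–
  47: L=–, R=–
  13: L=–, R=–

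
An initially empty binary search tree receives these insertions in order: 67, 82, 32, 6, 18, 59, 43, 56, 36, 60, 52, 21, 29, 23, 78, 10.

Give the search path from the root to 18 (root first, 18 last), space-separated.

Insert 67: tree is empty, so 67 becomes the root.
Insert 82: 82 > 67 → go right. Place as right child of 67.
Insert 32: 32 < 67 → go left. Place as left child of 67.
Insert 6: 6 < 67 → go left; 6 < 32 → go left. Place as left child of 32.
Insert 18: 18 < 67 → go left; 18 < 32 → go left; 18 > 6 → go right. Place as right child of 6.
Insert 59: 59 < 67 → go left; 59 > 32 → go right. Place as right child of 32.
Insert 43: 43 < 67 → go left; 43 > 32 → go right; 43 < 59 → go left. Place as left child of 59.
Insert 56: 56 < 67 → go left; 56 > 32 → go right; 56 < 59 → go left; 56 > 43 → go right. Place as right child of 43.
Insert 36: 36 < 67 → go left; 36 > 32 → go right; 36 < 59 → go left; 36 < 43 → go left. Place as left child of 43.
Insert 60: 60 < 67 → go left; 60 > 32 → go right; 60 > 59 → go right. Place as right child of 59.
Insert 52: 52 < 67 → go left; 52 > 32 → go right; 52 < 59 → go left; 52 > 43 → go right; 52 < 56 → go left. Place as left child of 56.
Insert 21: 21 < 67 → go left; 21 < 32 → go left; 21 > 6 → go right; 21 > 18 → go right. Place as right child of 18.
Insert 29: 29 < 67 → go left; 29 < 32 → go left; 29 > 6 → go right; 29 > 18 → go right; 29 > 21 → go right. Place as right child of 21.
Insert 23: 23 < 67 → go left; 23 < 32 → go left; 23 > 6 → go right; 23 > 18 → go right; 23 > 21 → go right; 23 < 29 → go left. Place as left child of 29.
Insert 78: 78 > 67 → go right; 78 < 82 → go left. Place as left child of 82.
Insert 10: 10 < 67 → go left; 10 < 32 → go left; 10 > 6 → go right; 10 < 18 → go left. Place as left child of 18.

67 32 6 18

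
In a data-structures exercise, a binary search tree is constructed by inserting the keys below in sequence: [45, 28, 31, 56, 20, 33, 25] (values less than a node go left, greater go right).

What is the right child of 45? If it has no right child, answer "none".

Resulting structure (node: left, right):
  45: L=28, R=56
  28: L=20, R=31
  31: L=–, R=33
  56: L=–, R=–
  20: L=–, R=25
  33: L=–, R=–
  25: L=–, R=–

56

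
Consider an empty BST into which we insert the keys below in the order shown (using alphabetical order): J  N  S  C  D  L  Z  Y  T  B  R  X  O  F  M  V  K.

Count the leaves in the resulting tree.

J: root
N: right child of J (depth 1)
S: right child of N (depth 2)
C: left child of J (depth 1)
D: right child of C (depth 2)
L: left child of N (depth 2)
Z: right child of S (depth 3)
Y: left child of Z (depth 4)
T: left child of Y (depth 5)
B: left child of C (depth 2)
R: left child of S (depth 3)
X: right child of T (depth 6)
O: left child of R (depth 4)
F: right child of D (depth 3)
M: right child of L (depth 3)
V: left child of X (depth 7)
K: left child of L (depth 3)

Leaves: B, F, K, M, O, V — 6 in total.

6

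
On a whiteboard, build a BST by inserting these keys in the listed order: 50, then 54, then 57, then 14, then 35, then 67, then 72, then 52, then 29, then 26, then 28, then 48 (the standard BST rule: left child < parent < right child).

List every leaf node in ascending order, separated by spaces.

28 48 52 72

Insert 50: tree is empty, so 50 becomes the root.
Insert 54: 54 > 50 → go right. Place as right child of 50.
Insert 57: 57 > 50 → go right; 57 > 54 → go right. Place as right child of 54.
Insert 14: 14 < 50 → go left. Place as left child of 50.
Insert 35: 35 < 50 → go left; 35 > 14 → go right. Place as right child of 14.
Insert 67: 67 > 50 → go right; 67 > 54 → go right; 67 > 57 → go right. Place as right child of 57.
Insert 72: 72 > 50 → go right; 72 > 54 → go right; 72 > 57 → go right; 72 > 67 → go right. Place as right child of 67.
Insert 52: 52 > 50 → go right; 52 < 54 → go left. Place as left child of 54.
Insert 29: 29 < 50 → go left; 29 > 14 → go right; 29 < 35 → go left. Place as left child of 35.
Insert 26: 26 < 50 → go left; 26 > 14 → go right; 26 < 35 → go left; 26 < 29 → go left. Place as left child of 29.
Insert 28: 28 < 50 → go left; 28 > 14 → go right; 28 < 35 → go left; 28 < 29 → go left; 28 > 26 → go right. Place as right child of 26.
Insert 48: 48 < 50 → go left; 48 > 14 → go right; 48 > 35 → go right. Place as right child of 35.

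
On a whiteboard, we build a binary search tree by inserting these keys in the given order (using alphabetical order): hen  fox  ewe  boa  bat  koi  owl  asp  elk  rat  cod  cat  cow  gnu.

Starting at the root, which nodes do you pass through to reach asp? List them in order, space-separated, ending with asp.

hen fox ewe boa bat asp

Insert hen: tree is empty, so hen becomes the root.
Insert fox: fox < hen → go left. Place as left child of hen.
Insert ewe: ewe < hen → go left; ewe < fox → go left. Place as left child of fox.
Insert boa: boa < hen → go left; boa < fox → go left; boa < ewe → go left. Place as left child of ewe.
Insert bat: bat < hen → go left; bat < fox → go left; bat < ewe → go left; bat < boa → go left. Place as left child of boa.
Insert koi: koi > hen → go right. Place as right child of hen.
Insert owl: owl > hen → go right; owl > koi → go right. Place as right child of koi.
Insert asp: asp < hen → go left; asp < fox → go left; asp < ewe → go left; asp < boa → go left; asp < bat → go left. Place as left child of bat.
Insert elk: elk < hen → go left; elk < fox → go left; elk < ewe → go left; elk > boa → go right. Place as right child of boa.
Insert rat: rat > hen → go right; rat > koi → go right; rat > owl → go right. Place as right child of owl.
Insert cod: cod < hen → go left; cod < fox → go left; cod < ewe → go left; cod > boa → go right; cod < elk → go left. Place as left child of elk.
Insert cat: cat < hen → go left; cat < fox → go left; cat < ewe → go left; cat > boa → go right; cat < elk → go left; cat < cod → go left. Place as left child of cod.
Insert cow: cow < hen → go left; cow < fox → go left; cow < ewe → go left; cow > boa → go right; cow < elk → go left; cow > cod → go right. Place as right child of cod.
Insert gnu: gnu < hen → go left; gnu > fox → go right. Place as right child of fox.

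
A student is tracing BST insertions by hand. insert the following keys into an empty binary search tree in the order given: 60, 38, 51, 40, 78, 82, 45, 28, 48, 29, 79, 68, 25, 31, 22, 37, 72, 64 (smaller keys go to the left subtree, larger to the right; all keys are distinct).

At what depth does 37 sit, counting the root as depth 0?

5

Insert 60: tree is empty, so 60 becomes the root.
Insert 38: 38 < 60 → go left. Place as left child of 60.
Insert 51: 51 < 60 → go left; 51 > 38 → go right. Place as right child of 38.
Insert 40: 40 < 60 → go left; 40 > 38 → go right; 40 < 51 → go left. Place as left child of 51.
Insert 78: 78 > 60 → go right. Place as right child of 60.
Insert 82: 82 > 60 → go right; 82 > 78 → go right. Place as right child of 78.
Insert 45: 45 < 60 → go left; 45 > 38 → go right; 45 < 51 → go left; 45 > 40 → go right. Place as right child of 40.
Insert 28: 28 < 60 → go left; 28 < 38 → go left. Place as left child of 38.
Insert 48: 48 < 60 → go left; 48 > 38 → go right; 48 < 51 → go left; 48 > 40 → go right; 48 > 45 → go right. Place as right child of 45.
Insert 29: 29 < 60 → go left; 29 < 38 → go left; 29 > 28 → go right. Place as right child of 28.
Insert 79: 79 > 60 → go right; 79 > 78 → go right; 79 < 82 → go left. Place as left child of 82.
Insert 68: 68 > 60 → go right; 68 < 78 → go left. Place as left child of 78.
Insert 25: 25 < 60 → go left; 25 < 38 → go left; 25 < 28 → go left. Place as left child of 28.
Insert 31: 31 < 60 → go left; 31 < 38 → go left; 31 > 28 → go right; 31 > 29 → go right. Place as right child of 29.
Insert 22: 22 < 60 → go left; 22 < 38 → go left; 22 < 28 → go left; 22 < 25 → go left. Place as left child of 25.
Insert 37: 37 < 60 → go left; 37 < 38 → go left; 37 > 28 → go right; 37 > 29 → go right; 37 > 31 → go right. Place as right child of 31.
Insert 72: 72 > 60 → go right; 72 < 78 → go left; 72 > 68 → go right. Place as right child of 68.
Insert 64: 64 > 60 → go right; 64 < 78 → go left; 64 < 68 → go left. Place as left child of 68.

Path to 37: 60 → 38 → 28 → 29 → 31 → 37, which is 5 edges.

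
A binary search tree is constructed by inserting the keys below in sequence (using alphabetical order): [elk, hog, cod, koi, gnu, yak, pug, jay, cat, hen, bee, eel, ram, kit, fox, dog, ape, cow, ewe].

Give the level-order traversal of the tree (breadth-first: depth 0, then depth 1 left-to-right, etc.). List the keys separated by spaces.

elk cod hog cat eel gnu koi bee dog fox hen jay yak ape cow ewe kit pug ram

elk: root
hog: right child of elk (depth 1)
cod: left child of elk (depth 1)
koi: right child of hog (depth 2)
gnu: left child of hog (depth 2)
yak: right child of koi (depth 3)
pug: left child of yak (depth 4)
jay: left child of koi (depth 3)
cat: left child of cod (depth 2)
hen: right child of gnu (depth 3)
bee: left child of cat (depth 3)
eel: right child of cod (depth 2)
ram: right child of pug (depth 5)
kit: right child of jay (depth 4)
fox: left child of gnu (depth 3)
dog: left child of eel (depth 3)
ape: left child of bee (depth 4)
cow: left child of dog (depth 4)
ewe: left child of fox (depth 4)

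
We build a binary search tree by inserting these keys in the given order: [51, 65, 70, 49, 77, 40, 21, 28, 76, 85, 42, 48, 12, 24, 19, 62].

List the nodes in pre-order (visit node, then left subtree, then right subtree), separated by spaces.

Insert 51: tree is empty, so 51 becomes the root.
Insert 65: 65 > 51 → go right. Place as right child of 51.
Insert 70: 70 > 51 → go right; 70 > 65 → go right. Place as right child of 65.
Insert 49: 49 < 51 → go left. Place as left child of 51.
Insert 77: 77 > 51 → go right; 77 > 65 → go right; 77 > 70 → go right. Place as right child of 70.
Insert 40: 40 < 51 → go left; 40 < 49 → go left. Place as left child of 49.
Insert 21: 21 < 51 → go left; 21 < 49 → go left; 21 < 40 → go left. Place as left child of 40.
Insert 28: 28 < 51 → go left; 28 < 49 → go left; 28 < 40 → go left; 28 > 21 → go right. Place as right child of 21.
Insert 76: 76 > 51 → go right; 76 > 65 → go right; 76 > 70 → go right; 76 < 77 → go left. Place as left child of 77.
Insert 85: 85 > 51 → go right; 85 > 65 → go right; 85 > 70 → go right; 85 > 77 → go right. Place as right child of 77.
Insert 42: 42 < 51 → go left; 42 < 49 → go left; 42 > 40 → go right. Place as right child of 40.
Insert 48: 48 < 51 → go left; 48 < 49 → go left; 48 > 40 → go right; 48 > 42 → go right. Place as right child of 42.
Insert 12: 12 < 51 → go left; 12 < 49 → go left; 12 < 40 → go left; 12 < 21 → go left. Place as left child of 21.
Insert 24: 24 < 51 → go left; 24 < 49 → go left; 24 < 40 → go left; 24 > 21 → go right; 24 < 28 → go left. Place as left child of 28.
Insert 19: 19 < 51 → go left; 19 < 49 → go left; 19 < 40 → go left; 19 < 21 → go left; 19 > 12 → go right. Place as right child of 12.
Insert 62: 62 > 51 → go right; 62 < 65 → go left. Place as left child of 65.

51 49 40 21 12 19 28 24 42 48 65 62 70 77 76 85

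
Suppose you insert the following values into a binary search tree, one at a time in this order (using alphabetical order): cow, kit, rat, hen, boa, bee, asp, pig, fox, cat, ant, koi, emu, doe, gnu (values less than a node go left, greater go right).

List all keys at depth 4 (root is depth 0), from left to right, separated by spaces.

ant emu gnu koi

cow: root
kit: right child of cow (depth 1)
rat: right child of kit (depth 2)
hen: left child of kit (depth 2)
boa: left child of cow (depth 1)
bee: left child of boa (depth 2)
asp: left child of bee (depth 3)
pig: left child of rat (depth 3)
fox: left child of hen (depth 3)
cat: right child of boa (depth 2)
ant: left child of asp (depth 4)
koi: left child of pig (depth 4)
emu: left child of fox (depth 4)
doe: left child of emu (depth 5)
gnu: right child of fox (depth 4)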